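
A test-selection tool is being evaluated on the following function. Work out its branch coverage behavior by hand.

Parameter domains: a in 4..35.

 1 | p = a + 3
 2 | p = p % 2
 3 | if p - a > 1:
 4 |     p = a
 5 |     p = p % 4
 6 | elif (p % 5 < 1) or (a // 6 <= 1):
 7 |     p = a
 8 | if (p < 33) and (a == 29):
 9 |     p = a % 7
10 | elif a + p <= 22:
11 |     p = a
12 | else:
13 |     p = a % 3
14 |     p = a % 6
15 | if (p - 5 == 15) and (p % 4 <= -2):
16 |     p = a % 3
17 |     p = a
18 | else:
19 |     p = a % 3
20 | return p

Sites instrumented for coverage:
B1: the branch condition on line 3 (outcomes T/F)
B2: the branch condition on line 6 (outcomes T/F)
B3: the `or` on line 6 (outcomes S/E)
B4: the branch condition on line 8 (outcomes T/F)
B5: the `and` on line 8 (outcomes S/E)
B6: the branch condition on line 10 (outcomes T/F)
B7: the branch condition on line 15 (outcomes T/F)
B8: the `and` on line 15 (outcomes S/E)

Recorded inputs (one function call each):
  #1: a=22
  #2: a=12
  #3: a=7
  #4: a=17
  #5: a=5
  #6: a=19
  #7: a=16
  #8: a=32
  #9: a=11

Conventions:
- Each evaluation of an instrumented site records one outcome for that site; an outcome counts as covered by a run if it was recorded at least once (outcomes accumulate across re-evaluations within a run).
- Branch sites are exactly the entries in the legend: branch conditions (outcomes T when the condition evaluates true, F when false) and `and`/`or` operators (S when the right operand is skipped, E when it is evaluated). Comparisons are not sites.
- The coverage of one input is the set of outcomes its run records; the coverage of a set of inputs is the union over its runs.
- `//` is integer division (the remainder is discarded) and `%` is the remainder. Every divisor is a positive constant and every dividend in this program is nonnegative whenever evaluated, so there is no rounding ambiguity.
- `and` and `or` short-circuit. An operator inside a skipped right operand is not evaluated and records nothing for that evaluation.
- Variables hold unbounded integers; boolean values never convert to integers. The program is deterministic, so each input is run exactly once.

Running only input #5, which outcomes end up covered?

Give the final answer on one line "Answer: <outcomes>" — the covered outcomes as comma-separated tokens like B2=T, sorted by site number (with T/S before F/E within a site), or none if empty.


Running input #5 (a=5), event by event:
  B1->F, B3->S, B2->T, B5->E, B4->F, B6->T, B8->S, B7->F
deduplicating events, the covered set is: B1=F, B2=T, B3=S, B4=F, B5=E, B6=T, B7=F, B8=S
Answer: B1=F, B2=T, B3=S, B4=F, B5=E, B6=T, B7=F, B8=S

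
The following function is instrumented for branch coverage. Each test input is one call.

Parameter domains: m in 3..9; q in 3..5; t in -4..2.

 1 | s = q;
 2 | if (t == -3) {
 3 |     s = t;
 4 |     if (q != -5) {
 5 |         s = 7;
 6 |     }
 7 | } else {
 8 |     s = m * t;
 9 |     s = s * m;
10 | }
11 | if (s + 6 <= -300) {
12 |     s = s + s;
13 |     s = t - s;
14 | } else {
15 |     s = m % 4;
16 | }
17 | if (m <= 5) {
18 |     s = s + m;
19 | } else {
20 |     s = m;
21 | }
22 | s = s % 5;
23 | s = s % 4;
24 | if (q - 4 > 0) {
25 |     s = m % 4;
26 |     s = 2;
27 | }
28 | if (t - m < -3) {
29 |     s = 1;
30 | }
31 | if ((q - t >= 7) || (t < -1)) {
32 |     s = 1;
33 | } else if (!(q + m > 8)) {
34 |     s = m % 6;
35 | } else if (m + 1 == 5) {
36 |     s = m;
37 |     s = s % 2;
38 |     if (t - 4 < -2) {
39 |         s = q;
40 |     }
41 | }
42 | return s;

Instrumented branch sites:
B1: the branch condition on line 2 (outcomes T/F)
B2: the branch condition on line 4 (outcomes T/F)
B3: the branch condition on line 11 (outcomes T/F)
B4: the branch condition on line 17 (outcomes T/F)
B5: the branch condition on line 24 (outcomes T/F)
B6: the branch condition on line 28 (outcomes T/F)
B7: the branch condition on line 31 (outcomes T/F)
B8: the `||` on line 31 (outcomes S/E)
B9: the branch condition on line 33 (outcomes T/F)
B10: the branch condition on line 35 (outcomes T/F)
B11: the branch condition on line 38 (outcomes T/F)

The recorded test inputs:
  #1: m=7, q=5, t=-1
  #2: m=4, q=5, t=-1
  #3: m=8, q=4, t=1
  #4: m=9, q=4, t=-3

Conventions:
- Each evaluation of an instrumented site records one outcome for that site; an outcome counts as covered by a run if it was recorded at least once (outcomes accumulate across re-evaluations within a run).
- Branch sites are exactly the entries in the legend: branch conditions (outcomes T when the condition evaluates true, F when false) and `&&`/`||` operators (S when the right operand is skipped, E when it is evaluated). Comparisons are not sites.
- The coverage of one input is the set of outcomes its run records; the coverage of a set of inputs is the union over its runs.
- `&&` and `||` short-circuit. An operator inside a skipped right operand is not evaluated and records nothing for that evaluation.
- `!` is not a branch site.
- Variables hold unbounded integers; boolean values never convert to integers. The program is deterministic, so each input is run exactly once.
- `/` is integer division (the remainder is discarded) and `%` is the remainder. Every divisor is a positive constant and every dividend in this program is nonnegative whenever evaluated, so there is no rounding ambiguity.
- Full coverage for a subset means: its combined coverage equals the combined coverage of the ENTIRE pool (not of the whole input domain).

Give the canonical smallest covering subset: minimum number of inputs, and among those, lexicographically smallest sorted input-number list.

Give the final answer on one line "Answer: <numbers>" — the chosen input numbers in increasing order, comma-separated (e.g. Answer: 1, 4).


#1 (m=7, q=5, t=-1) -> covered: B1=F, B3=F, B4=F, B5=T, B6=T, B7=F, B8=E, B9=F, B10=F
#2 (m=4, q=5, t=-1) -> covered: B1=F, B3=F, B4=T, B5=T, B6=T, B7=F, B8=E, B9=F, B10=T, B11=T
#3 (m=8, q=4, t=1) -> covered: B1=F, B3=F, B4=F, B5=F, B6=T, B7=F, B8=E, B9=F, B10=F
#4 (m=9, q=4, t=-3) -> covered: B1=T, B2=T, B3=F, B4=F, B5=F, B6=T, B7=T, B8=S
pool-wide coverage (17 outcomes): B1=T, B1=F, B2=T, B3=F, B4=T, B4=F, B5=T, B5=F, B6=T, B7=T, B7=F, B8=S, B8=E, B9=F, B10=T, B10=F, B11=T
checked all size-1 subsets: none covers 17 outcomes (max 10/17)
checked all size-2 subsets: none covers 17 outcomes (max 16/17)
size 3: inputs {1, 2, 4} cover all 17 outcomes, and no lexicographically smaller subset of this size does
Answer: 1, 2, 4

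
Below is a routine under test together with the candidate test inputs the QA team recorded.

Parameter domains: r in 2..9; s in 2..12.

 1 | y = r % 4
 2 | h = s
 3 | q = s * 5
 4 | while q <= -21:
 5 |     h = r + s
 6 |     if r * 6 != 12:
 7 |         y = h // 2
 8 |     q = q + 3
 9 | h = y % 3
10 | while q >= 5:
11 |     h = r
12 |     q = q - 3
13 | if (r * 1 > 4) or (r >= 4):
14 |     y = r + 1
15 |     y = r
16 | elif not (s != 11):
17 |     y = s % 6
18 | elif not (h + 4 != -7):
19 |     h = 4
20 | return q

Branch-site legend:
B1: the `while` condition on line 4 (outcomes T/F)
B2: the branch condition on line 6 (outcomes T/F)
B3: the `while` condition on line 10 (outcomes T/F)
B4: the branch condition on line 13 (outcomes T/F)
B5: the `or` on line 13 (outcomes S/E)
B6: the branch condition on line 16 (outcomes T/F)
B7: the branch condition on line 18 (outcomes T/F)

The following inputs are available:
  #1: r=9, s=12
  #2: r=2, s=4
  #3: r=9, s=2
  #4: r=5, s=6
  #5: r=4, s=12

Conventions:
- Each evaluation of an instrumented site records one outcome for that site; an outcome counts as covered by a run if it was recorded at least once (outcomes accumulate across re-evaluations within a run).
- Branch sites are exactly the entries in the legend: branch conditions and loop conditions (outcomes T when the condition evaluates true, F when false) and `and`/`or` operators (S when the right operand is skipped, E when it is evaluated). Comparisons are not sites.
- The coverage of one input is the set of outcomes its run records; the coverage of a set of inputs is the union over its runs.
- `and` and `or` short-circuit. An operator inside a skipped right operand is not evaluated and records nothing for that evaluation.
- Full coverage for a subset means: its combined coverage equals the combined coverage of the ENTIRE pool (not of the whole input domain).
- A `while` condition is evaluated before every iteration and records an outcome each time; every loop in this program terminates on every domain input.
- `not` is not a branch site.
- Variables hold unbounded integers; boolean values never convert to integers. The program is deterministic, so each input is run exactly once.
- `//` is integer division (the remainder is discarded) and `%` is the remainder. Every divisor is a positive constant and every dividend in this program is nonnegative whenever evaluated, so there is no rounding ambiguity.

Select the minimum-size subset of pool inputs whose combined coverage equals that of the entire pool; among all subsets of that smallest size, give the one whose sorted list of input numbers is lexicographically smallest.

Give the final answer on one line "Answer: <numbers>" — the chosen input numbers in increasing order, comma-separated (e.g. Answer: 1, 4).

#1 (r=9, s=12) -> B1->F, B3->T, B3->T, B3->T, B3->T, B3->T, B3->T, B3->T, B3->T, B3->T, B3->T, B3->T, B3->T, B3->T, ...; covered: B1=F, B3=T, B3=F, B4=T, B5=S
#2 (r=2, s=4) -> B1->F, B3->T, B3->T, B3->T, B3->T, B3->T, B3->T, B3->F, B5->E, B4->F, B6->F, B7->F; covered: B1=F, B3=T, B3=F, B4=F, B5=E, B6=F, B7=F
#3 (r=9, s=2) -> B1->F, B3->T, B3->T, B3->F, B5->S, B4->T; covered: B1=F, B3=T, B3=F, B4=T, B5=S
#4 (r=5, s=6) -> B1->F, B3->T, B3->T, B3->T, B3->T, B3->T, B3->T, B3->T, B3->T, B3->T, B3->F, B5->S, B4->T; covered: B1=F, B3=T, B3=F, B4=T, B5=S
#5 (r=4, s=12) -> B1->F, B3->T, B3->T, B3->T, B3->T, B3->T, B3->T, B3->T, B3->T, B3->T, B3->T, B3->T, B3->T, B3->T, ...; covered: B1=F, B3=T, B3=F, B4=T, B5=E
union over all inputs: B1=F, B3=T, B3=F, B4=T, B4=F, B5=S, B5=E, B6=F, B7=F (9 outcomes)
checked all size-1 subsets: none covers 9 outcomes (max 7/9)
the canonical winner is {1, 2}: size 2, full 9-outcome coverage, earliest index list among size-2 covers

Answer: 1, 2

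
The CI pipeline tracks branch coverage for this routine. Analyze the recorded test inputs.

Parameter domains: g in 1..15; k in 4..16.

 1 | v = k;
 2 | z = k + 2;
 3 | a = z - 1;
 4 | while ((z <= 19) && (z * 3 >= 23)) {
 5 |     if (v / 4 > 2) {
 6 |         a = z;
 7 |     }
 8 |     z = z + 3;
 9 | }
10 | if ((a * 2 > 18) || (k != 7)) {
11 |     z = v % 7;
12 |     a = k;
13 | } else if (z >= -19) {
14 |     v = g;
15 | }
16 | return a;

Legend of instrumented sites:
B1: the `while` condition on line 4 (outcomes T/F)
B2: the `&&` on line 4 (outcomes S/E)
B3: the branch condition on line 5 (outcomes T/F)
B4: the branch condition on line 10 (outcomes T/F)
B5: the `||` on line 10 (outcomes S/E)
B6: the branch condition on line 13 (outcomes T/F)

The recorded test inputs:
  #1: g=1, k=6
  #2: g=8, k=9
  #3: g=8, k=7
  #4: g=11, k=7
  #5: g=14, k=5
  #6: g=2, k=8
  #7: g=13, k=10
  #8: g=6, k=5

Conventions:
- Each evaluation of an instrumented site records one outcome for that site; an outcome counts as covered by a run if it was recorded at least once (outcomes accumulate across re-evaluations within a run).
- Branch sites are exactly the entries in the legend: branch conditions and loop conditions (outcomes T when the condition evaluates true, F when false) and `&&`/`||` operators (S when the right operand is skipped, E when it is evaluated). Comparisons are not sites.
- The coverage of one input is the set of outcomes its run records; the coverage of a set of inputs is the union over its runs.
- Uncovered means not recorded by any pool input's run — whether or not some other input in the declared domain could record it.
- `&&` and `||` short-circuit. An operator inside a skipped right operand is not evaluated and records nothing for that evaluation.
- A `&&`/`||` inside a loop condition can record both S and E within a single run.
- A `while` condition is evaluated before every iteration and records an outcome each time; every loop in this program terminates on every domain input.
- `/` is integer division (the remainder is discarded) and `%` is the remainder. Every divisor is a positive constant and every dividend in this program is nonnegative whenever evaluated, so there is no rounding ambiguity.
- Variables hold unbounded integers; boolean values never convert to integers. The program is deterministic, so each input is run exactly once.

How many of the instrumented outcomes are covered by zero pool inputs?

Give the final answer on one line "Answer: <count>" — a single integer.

input #1, g=1, k=6: events B2->E, B1->T, B3->F, B2->E, B1->T, B3->F, B2->E, B1->T, B3->F, B2->E, B1->T, B3->F, B2->S, B1->F, ...; outcomes B1=T, B1=F, B2=S, B2=E, B3=F, B4=T, B5=E
input #2, g=8, k=9: events B2->E, B1->T, B3->F, B2->E, B1->T, B3->F, B2->E, B1->T, B3->F, B2->S, B1->F, B5->S, B4->T; outcomes B1=T, B1=F, B2=S, B2=E, B3=F, B4=T, B5=S
input #3, g=8, k=7: events B2->E, B1->T, B3->F, B2->E, B1->T, B3->F, B2->E, B1->T, B3->F, B2->E, B1->T, B3->F, B2->S, B1->F, ...; outcomes B1=T, B1=F, B2=S, B2=E, B3=F, B4=F, B5=E, B6=T
input #4, g=11, k=7: events B2->E, B1->T, B3->F, B2->E, B1->T, B3->F, B2->E, B1->T, B3->F, B2->E, B1->T, B3->F, B2->S, B1->F, ...; outcomes B1=T, B1=F, B2=S, B2=E, B3=F, B4=F, B5=E, B6=T
input #5, g=14, k=5: events B2->E, B1->F, B5->E, B4->T; outcomes B1=F, B2=E, B4=T, B5=E
input #6, g=2, k=8: events B2->E, B1->T, B3->F, B2->E, B1->T, B3->F, B2->E, B1->T, B3->F, B2->E, B1->T, B3->F, B2->S, B1->F, ...; outcomes B1=T, B1=F, B2=S, B2=E, B3=F, B4=T, B5=E
input #7, g=13, k=10: events B2->E, B1->T, B3->F, B2->E, B1->T, B3->F, B2->E, B1->T, B3->F, B2->S, B1->F, B5->S, B4->T; outcomes B1=T, B1=F, B2=S, B2=E, B3=F, B4=T, B5=S
input #8, g=6, k=5: events B2->E, B1->F, B5->E, B4->T; outcomes B1=F, B2=E, B4=T, B5=E
union over the pool: B1=T, B1=F, B2=S, B2=E, B3=F, B4=T, B4=F, B5=S, B5=E, B6=T
uncovered (2 of 12): B3=T, B6=F

Answer: 2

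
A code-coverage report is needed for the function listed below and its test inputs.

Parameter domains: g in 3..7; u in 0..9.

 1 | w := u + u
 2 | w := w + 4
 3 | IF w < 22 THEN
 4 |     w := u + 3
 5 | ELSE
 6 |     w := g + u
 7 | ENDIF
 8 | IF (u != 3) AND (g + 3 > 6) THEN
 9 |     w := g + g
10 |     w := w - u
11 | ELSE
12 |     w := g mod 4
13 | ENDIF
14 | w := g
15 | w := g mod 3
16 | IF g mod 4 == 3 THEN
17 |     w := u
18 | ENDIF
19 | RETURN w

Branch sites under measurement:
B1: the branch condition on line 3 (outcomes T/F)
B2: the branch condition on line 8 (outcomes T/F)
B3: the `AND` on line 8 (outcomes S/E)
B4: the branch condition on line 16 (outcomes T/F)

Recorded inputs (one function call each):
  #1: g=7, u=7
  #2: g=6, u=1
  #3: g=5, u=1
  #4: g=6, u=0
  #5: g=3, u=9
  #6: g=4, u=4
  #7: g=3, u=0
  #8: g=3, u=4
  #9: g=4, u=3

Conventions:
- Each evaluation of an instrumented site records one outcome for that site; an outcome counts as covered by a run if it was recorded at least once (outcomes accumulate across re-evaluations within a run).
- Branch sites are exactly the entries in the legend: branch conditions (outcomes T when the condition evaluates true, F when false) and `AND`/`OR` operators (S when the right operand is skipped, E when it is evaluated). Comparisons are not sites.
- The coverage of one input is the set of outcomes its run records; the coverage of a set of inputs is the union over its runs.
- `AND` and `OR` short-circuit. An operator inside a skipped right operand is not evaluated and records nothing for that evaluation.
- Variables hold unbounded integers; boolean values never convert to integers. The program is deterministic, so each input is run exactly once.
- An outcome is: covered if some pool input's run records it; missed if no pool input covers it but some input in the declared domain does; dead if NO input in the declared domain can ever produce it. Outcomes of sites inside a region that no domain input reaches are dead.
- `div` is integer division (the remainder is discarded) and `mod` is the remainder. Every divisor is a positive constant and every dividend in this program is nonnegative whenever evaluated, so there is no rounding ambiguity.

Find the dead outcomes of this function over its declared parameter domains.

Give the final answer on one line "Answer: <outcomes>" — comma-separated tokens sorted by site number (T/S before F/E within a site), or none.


exhaustive pass over the 50-input domain:
  reachable outcomes have witnesses, e.g. B1=T (e.g. g=3, u=0), B1=F (e.g. g=3, u=9), B2=T (e.g. g=4, u=0), B2=F (e.g. g=3, u=0)
Answer: none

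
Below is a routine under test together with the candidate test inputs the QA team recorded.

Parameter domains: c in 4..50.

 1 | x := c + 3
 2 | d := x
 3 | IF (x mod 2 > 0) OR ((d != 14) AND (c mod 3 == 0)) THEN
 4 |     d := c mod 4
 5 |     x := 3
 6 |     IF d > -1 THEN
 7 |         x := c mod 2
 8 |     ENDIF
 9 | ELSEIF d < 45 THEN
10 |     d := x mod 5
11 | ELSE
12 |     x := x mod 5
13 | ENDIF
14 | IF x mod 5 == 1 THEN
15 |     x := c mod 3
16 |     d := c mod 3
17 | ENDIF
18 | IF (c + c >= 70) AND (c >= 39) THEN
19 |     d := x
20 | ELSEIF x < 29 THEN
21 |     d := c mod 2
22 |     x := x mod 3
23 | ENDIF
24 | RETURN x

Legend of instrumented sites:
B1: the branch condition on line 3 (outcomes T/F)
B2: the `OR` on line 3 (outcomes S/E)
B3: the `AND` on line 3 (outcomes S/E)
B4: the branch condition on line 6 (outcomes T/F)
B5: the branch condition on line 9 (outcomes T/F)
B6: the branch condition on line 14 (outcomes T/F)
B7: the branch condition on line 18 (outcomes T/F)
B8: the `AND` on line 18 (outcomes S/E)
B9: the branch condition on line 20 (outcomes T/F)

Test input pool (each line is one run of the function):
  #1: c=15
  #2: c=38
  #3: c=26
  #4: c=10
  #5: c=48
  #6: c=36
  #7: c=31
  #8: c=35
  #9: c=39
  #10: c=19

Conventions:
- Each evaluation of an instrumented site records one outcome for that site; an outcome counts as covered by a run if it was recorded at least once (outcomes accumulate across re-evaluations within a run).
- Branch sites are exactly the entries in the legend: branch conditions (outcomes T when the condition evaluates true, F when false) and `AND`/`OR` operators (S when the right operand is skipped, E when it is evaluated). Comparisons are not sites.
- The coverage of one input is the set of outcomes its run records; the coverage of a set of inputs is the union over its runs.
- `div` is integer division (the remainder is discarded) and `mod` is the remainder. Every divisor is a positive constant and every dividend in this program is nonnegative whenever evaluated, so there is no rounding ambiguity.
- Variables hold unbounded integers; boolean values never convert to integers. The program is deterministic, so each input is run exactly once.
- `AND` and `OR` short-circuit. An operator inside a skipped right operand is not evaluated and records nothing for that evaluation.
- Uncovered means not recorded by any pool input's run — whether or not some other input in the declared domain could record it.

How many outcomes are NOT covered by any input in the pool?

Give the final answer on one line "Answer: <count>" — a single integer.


run #1 (c=15) records B1=T, B2=E, B3=E, B4=T, B6=T, B7=F, B8=S, B9=T
run #2 (c=38) records B1=T, B2=S, B4=T, B6=F, B7=F, B8=E, B9=T
run #3 (c=26) records B1=T, B2=S, B4=T, B6=F, B7=F, B8=S, B9=T
run #4 (c=10) records B1=T, B2=S, B4=T, B6=F, B7=F, B8=S, B9=T
run #5 (c=48) records B1=T, B2=S, B4=T, B6=F, B7=T, B8=E
run #6 (c=36) records B1=T, B2=S, B4=T, B6=F, B7=F, B8=E, B9=T
run #7 (c=31) records B1=F, B2=E, B3=E, B5=T, B6=F, B7=F, B8=S, B9=F
run #8 (c=35) records B1=F, B2=E, B3=E, B5=T, B6=F, B7=F, B8=E, B9=F
run #9 (c=39) records B1=T, B2=E, B3=E, B4=T, B6=T, B7=T, B8=E
run #10 (c=19) records B1=F, B2=E, B3=E, B5=T, B6=F, B7=F, B8=S, B9=T
union over the pool: B1=T, B1=F, B2=S, B2=E, B3=E, B4=T, B5=T, B6=T, B6=F, B7=T, B7=F, B8=S, B8=E, B9=T, B9=F
uncovered (3 of 18): B3=S, B4=F, B5=F
Answer: 3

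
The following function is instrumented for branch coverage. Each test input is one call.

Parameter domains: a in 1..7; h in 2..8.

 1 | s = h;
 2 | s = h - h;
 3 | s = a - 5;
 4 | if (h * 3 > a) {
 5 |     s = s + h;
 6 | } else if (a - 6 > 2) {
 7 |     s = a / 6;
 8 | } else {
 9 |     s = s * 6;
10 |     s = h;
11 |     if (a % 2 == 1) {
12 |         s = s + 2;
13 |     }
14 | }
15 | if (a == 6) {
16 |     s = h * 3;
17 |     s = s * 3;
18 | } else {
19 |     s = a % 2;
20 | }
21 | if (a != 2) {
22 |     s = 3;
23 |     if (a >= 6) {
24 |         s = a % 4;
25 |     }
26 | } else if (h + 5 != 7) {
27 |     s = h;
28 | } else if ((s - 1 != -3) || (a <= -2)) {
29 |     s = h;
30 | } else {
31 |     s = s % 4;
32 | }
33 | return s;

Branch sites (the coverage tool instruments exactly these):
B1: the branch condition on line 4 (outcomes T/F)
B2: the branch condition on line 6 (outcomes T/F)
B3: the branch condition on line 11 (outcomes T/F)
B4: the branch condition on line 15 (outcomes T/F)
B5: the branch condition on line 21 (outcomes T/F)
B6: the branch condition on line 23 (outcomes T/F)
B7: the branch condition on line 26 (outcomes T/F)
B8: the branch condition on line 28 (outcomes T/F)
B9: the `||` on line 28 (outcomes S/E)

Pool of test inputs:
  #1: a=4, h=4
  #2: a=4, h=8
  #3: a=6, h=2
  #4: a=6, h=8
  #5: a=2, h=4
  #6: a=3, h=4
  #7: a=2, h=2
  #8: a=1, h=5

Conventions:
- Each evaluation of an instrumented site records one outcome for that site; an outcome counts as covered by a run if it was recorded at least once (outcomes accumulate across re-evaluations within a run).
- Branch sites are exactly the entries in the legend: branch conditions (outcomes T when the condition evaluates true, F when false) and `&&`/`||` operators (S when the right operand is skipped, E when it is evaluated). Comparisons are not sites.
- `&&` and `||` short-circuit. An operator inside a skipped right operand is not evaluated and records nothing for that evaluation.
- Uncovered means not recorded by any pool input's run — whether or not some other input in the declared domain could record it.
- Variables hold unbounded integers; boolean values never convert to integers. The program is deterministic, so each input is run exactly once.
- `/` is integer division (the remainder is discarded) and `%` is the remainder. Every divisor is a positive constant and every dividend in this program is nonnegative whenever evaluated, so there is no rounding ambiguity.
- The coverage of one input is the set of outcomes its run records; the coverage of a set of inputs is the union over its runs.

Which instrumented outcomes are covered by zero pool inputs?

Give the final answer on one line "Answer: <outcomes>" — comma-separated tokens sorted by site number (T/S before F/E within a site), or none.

test 1 (a=4, h=4) fires B1->T, B4->F, B5->T, B6->F; hits B1=T, B4=F, B5=T, B6=F
test 2 (a=4, h=8) fires B1->T, B4->F, B5->T, B6->F; hits B1=T, B4=F, B5=T, B6=F
test 3 (a=6, h=2) fires B1->F, B2->F, B3->F, B4->T, B5->T, B6->T; hits B1=F, B2=F, B3=F, B4=T, B5=T, B6=T
test 4 (a=6, h=8) fires B1->T, B4->T, B5->T, B6->T; hits B1=T, B4=T, B5=T, B6=T
test 5 (a=2, h=4) fires B1->T, B4->F, B5->F, B7->T; hits B1=T, B4=F, B5=F, B7=T
test 6 (a=3, h=4) fires B1->T, B4->F, B5->T, B6->F; hits B1=T, B4=F, B5=T, B6=F
test 7 (a=2, h=2) fires B1->T, B4->F, B5->F, B7->F, B9->S, B8->T; hits B1=T, B4=F, B5=F, B7=F, B8=T, B9=S
test 8 (a=1, h=5) fires B1->T, B4->F, B5->T, B6->F; hits B1=T, B4=F, B5=T, B6=F
union over the pool: B1=T, B1=F, B2=F, B3=F, B4=T, B4=F, B5=T, B5=F, B6=T, B6=F, B7=T, B7=F, B8=T, B9=S
uncovered (4 of 18): B2=T, B3=T, B8=F, B9=E

Answer: B2=T, B3=T, B8=F, B9=E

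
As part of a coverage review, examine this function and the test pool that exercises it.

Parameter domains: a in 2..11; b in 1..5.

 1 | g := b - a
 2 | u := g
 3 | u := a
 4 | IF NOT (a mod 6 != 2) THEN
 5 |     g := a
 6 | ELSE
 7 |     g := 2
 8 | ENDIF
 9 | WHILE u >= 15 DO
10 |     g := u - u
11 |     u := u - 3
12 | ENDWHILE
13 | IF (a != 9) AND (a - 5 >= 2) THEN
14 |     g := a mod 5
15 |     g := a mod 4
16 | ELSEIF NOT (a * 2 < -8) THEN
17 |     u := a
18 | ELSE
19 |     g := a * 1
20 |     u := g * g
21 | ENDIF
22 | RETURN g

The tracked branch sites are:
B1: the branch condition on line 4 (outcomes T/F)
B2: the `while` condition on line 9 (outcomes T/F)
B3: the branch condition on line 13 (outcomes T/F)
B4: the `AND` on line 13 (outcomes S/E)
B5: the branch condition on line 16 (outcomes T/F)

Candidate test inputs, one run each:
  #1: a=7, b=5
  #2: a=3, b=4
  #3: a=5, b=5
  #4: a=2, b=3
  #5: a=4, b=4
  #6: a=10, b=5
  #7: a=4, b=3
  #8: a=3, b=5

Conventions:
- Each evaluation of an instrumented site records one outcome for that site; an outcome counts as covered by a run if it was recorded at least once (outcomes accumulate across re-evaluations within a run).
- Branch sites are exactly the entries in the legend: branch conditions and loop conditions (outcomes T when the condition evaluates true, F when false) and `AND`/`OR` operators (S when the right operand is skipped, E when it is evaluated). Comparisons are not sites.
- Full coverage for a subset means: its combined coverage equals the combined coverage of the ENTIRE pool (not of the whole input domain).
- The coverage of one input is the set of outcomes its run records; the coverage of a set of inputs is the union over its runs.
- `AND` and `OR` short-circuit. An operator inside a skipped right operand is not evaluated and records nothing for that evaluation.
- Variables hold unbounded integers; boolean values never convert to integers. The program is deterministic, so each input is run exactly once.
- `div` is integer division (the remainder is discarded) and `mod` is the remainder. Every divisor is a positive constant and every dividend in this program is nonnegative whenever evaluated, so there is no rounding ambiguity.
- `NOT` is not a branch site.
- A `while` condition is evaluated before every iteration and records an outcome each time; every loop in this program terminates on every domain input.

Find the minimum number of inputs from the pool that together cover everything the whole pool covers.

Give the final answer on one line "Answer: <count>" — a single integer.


run #1 (a=7, b=5) runs B1->F, B2->F, B4->E, B3->T; records B1=F, B2=F, B3=T, B4=E
run #2 (a=3, b=4) runs B1->F, B2->F, B4->E, B3->F, B5->T; records B1=F, B2=F, B3=F, B4=E, B5=T
run #3 (a=5, b=5) runs B1->F, B2->F, B4->E, B3->F, B5->T; records B1=F, B2=F, B3=F, B4=E, B5=T
run #4 (a=2, b=3) runs B1->T, B2->F, B4->E, B3->F, B5->T; records B1=T, B2=F, B3=F, B4=E, B5=T
run #5 (a=4, b=4) runs B1->F, B2->F, B4->E, B3->F, B5->T; records B1=F, B2=F, B3=F, B4=E, B5=T
run #6 (a=10, b=5) runs B1->F, B2->F, B4->E, B3->T; records B1=F, B2=F, B3=T, B4=E
run #7 (a=4, b=3) runs B1->F, B2->F, B4->E, B3->F, B5->T; records B1=F, B2=F, B3=F, B4=E, B5=T
run #8 (a=3, b=5) runs B1->F, B2->F, B4->E, B3->F, B5->T; records B1=F, B2=F, B3=F, B4=E, B5=T
union over all inputs: B1=T, B1=F, B2=F, B3=T, B3=F, B4=E, B5=T (7 outcomes)
every size-1 subset falls short of the 7 outcomes (best: 5/7)
the canonical winner is {1, 4}: size 2, full 7-outcome coverage, earliest index list among size-2 covers
Answer: 2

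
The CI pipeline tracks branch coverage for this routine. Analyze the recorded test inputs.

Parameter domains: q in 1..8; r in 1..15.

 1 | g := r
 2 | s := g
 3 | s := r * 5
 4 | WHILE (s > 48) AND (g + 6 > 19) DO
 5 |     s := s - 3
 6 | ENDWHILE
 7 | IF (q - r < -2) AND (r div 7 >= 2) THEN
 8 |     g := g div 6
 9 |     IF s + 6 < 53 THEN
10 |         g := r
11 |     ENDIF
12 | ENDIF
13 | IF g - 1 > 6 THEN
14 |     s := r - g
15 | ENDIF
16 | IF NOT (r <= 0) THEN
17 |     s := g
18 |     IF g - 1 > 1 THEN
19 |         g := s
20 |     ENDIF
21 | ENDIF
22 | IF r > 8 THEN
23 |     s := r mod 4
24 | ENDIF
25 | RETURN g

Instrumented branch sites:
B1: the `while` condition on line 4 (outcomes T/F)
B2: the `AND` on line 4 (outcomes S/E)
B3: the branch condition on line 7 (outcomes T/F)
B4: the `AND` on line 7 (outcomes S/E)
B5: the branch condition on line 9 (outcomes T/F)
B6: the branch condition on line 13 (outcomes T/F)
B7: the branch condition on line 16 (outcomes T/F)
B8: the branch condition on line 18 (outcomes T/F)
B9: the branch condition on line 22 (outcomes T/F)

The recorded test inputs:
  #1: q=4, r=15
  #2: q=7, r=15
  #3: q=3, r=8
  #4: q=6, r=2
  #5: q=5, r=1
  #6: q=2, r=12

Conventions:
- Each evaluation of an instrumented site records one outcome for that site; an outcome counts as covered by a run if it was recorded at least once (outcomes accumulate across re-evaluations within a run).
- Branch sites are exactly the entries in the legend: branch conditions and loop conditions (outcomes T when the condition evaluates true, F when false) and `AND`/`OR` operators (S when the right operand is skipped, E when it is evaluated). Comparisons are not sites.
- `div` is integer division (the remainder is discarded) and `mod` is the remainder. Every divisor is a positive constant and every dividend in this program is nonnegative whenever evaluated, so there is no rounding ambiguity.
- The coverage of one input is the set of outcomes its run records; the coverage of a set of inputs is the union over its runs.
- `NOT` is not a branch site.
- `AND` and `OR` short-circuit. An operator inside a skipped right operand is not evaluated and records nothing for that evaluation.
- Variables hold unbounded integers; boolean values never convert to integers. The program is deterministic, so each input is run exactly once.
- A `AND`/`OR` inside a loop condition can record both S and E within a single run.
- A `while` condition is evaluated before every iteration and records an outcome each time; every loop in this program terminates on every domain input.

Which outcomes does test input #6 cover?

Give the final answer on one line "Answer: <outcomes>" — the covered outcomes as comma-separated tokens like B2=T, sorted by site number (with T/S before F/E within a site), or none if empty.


Event log for input #6 (q=2, r=12):
  B2->E, B1->F, B4->E, B3->F, B6->T, B7->T, B8->T, B9->T
collecting distinct outcomes: B1=F, B2=E, B3=F, B4=E, B6=T, B7=T, B8=T, B9=T
Answer: B1=F, B2=E, B3=F, B4=E, B6=T, B7=T, B8=T, B9=T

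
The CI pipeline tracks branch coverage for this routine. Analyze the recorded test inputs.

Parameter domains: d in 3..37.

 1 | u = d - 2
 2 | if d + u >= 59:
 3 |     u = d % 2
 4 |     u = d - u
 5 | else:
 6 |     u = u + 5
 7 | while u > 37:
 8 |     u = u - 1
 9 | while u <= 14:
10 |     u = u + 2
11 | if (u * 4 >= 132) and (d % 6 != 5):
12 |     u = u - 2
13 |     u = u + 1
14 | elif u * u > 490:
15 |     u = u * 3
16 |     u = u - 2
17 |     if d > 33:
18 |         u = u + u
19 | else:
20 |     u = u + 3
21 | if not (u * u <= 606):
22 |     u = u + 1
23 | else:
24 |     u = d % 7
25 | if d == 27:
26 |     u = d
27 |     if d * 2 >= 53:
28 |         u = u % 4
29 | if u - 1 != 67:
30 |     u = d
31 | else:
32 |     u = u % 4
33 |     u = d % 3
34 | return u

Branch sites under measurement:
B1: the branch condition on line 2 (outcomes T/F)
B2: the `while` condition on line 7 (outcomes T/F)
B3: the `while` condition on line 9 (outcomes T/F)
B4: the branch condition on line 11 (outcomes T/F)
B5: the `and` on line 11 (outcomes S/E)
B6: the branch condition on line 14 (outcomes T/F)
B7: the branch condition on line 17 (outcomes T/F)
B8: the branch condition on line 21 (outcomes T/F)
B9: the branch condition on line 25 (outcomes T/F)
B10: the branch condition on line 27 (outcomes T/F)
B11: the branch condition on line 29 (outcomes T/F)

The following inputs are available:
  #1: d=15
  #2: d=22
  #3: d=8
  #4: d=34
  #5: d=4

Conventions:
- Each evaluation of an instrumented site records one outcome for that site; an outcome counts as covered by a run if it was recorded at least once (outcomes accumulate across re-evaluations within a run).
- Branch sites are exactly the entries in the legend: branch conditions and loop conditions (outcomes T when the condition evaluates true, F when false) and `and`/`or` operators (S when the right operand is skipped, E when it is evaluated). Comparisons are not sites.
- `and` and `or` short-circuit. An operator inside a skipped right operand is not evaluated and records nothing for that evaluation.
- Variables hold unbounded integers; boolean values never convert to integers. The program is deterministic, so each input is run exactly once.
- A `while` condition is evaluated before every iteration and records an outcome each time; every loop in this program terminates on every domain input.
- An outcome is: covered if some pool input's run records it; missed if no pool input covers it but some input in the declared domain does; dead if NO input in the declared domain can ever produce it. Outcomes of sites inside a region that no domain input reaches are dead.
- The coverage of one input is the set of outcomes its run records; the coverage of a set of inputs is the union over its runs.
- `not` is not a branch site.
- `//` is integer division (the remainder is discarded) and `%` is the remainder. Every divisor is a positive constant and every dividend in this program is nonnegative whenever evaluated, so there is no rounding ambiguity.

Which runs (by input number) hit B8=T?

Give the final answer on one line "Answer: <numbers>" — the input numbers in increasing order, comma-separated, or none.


input #1 (d=15): never hits B8=T
input #2 (d=22): hits B8=T
input #3 (d=8): never hits B8=T
input #4 (d=34): hits B8=T
input #5 (d=4): never hits B8=T
Answer: 2, 4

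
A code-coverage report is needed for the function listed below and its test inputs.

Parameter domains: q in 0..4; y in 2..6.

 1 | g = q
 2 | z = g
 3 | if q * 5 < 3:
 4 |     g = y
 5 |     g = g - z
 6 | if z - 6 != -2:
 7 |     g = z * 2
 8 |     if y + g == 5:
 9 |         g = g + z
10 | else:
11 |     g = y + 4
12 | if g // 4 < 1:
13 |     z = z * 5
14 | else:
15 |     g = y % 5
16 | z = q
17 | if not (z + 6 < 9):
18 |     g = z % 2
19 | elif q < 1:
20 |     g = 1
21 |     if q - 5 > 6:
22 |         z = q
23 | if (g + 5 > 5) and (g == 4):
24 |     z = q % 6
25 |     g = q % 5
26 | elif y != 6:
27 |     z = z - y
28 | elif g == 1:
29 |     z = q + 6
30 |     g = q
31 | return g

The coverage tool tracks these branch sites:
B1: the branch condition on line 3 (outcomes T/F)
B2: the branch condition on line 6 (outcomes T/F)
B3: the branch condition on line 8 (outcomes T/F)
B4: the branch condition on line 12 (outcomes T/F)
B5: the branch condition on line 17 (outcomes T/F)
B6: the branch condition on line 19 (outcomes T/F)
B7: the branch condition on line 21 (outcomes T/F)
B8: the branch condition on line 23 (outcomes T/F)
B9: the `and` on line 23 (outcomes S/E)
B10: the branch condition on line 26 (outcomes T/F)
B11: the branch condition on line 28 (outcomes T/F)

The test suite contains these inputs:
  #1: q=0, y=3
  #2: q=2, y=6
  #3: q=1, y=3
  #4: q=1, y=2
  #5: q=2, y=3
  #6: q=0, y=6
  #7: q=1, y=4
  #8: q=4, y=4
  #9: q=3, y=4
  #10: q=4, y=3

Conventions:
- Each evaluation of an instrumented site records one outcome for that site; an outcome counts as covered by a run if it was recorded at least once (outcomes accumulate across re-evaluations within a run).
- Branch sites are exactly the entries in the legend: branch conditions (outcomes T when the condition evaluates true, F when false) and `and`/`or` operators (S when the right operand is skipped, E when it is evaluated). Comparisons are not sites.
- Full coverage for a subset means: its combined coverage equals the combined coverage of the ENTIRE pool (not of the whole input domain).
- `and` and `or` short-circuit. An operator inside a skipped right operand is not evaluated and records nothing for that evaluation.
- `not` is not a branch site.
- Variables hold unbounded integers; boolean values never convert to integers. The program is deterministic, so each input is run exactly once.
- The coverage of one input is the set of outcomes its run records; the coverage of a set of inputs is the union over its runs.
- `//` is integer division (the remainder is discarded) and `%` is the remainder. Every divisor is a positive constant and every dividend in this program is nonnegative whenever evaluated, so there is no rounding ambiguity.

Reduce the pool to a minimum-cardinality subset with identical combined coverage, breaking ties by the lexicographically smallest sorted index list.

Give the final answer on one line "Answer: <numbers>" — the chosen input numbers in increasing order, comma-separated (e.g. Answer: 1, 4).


#1 (q=0, y=3) -> B1->T, B2->T, B3->F, B4->T, B5->F, B6->T, B7->F, B9->E, B8->F, B10->T; covered: B1=T, B2=T, B3=F, B4=T, B5=F, B6=T, B7=F, B8=F, B9=E, B10=T
#2 (q=2, y=6) -> B1->F, B2->T, B3->F, B4->F, B5->F, B6->F, B9->E, B8->F, B10->F, B11->T; covered: B1=F, B2=T, B3=F, B4=F, B5=F, B6=F, B8=F, B9=E, B10=F, B11=T
#3 (q=1, y=3) -> B1->F, B2->T, B3->T, B4->T, B5->F, B6->F, B9->E, B8->F, B10->T; covered: B1=F, B2=T, B3=T, B4=T, B5=F, B6=F, B8=F, B9=E, B10=T
#4 (q=1, y=2) -> B1->F, B2->T, B3->F, B4->T, B5->F, B6->F, B9->E, B8->F, B10->T; covered: B1=F, B2=T, B3=F, B4=T, B5=F, B6=F, B8=F, B9=E, B10=T
#5 (q=2, y=3) -> B1->F, B2->T, B3->F, B4->F, B5->F, B6->F, B9->E, B8->F, B10->T; covered: B1=F, B2=T, B3=F, B4=F, B5=F, B6=F, B8=F, B9=E, B10=T
#6 (q=0, y=6) -> B1->T, B2->T, B3->F, B4->T, B5->F, B6->T, B7->F, B9->E, B8->F, B10->F, B11->T; covered: B1=T, B2=T, B3=F, B4=T, B5=F, B6=T, B7=F, B8=F, B9=E, B10=F, B11=T
#7 (q=1, y=4) -> B1->F, B2->T, B3->F, B4->T, B5->F, B6->F, B9->E, B8->F, B10->T; covered: B1=F, B2=T, B3=F, B4=T, B5=F, B6=F, B8=F, B9=E, B10=T
#8 (q=4, y=4) -> B1->F, B2->F, B4->F, B5->T, B9->S, B8->F, B10->T; covered: B1=F, B2=F, B4=F, B5=T, B8=F, B9=S, B10=T
#9 (q=3, y=4) -> B1->F, B2->T, B3->F, B4->F, B5->T, B9->E, B8->F, B10->T; covered: B1=F, B2=T, B3=F, B4=F, B5=T, B8=F, B9=E, B10=T
#10 (q=4, y=3) -> B1->F, B2->F, B4->F, B5->T, B9->S, B8->F, B10->T; covered: B1=F, B2=F, B4=F, B5=T, B8=F, B9=S, B10=T
together the pool reaches 19 outcomes: B1=T, B1=F, B2=T, B2=F, B3=T, B3=F, B4=T, B4=F, B5=T, B5=F, B6=T, B6=F, B7=F, B8=F, B9=S, B9=E, B10=T, B10=F, B11=T
every size-1 subset falls short of the 19 outcomes (best: 11/19)
every size-2 subset falls short of the 19 outcomes (best: 17/19)
size 3: inputs {3, 6, 8} cover all 19 outcomes, and no lexicographically smaller subset of this size does
Answer: 3, 6, 8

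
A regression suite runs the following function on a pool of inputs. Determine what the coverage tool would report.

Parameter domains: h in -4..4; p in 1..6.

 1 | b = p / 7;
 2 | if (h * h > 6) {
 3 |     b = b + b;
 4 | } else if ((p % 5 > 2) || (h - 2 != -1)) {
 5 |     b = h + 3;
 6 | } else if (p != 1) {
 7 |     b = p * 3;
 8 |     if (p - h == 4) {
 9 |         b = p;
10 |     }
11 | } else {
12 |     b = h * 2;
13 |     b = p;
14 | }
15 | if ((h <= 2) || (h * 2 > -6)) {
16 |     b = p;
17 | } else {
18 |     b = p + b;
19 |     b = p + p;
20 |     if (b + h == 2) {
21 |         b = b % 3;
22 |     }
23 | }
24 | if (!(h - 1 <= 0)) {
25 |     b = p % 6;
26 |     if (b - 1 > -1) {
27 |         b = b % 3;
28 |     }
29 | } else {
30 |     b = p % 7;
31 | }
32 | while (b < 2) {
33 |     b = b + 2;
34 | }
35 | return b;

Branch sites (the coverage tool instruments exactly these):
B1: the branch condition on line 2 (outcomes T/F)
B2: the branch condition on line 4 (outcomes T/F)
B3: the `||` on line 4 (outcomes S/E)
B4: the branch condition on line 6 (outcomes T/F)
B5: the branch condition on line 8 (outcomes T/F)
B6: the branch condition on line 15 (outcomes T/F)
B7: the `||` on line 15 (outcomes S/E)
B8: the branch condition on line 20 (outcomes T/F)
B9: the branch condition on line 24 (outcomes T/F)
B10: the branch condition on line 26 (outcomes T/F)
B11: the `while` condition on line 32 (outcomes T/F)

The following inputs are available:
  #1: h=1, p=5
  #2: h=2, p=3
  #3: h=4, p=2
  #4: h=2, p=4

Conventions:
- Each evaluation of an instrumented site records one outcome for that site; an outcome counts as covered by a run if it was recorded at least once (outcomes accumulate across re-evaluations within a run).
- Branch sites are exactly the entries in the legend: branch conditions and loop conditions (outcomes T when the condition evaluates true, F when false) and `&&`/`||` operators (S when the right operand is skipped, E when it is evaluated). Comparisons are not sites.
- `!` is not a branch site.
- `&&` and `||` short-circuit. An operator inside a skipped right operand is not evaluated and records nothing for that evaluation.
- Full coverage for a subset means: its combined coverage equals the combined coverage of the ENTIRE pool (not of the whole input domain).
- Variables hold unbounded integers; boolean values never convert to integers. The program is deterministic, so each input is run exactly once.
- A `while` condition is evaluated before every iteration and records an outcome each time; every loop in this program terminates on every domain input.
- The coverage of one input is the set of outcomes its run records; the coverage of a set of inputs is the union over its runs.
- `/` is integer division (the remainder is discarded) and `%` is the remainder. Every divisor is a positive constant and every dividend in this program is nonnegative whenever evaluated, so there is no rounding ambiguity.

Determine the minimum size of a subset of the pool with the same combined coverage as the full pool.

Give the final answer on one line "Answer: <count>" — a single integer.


run #1 (h=1, p=5) runs B1->F, B3->E, B2->F, B4->T, B5->T, B7->S, B6->T, B9->F, B11->F; records B1=F, B2=F, B3=E, B4=T, B5=T, B6=T, B7=S, B9=F, B11=F
run #2 (h=2, p=3) runs B1->F, B3->S, B2->T, B7->S, B6->T, B9->T, B10->T, B11->T, B11->F; records B1=F, B2=T, B3=S, B6=T, B7=S, B9=T, B10=T, B11=T, B11=F
run #3 (h=4, p=2) runs B1->T, B7->E, B6->T, B9->T, B10->T, B11->F; records B1=T, B6=T, B7=E, B9=T, B10=T, B11=F
run #4 (h=2, p=4) runs B1->F, B3->S, B2->T, B7->S, B6->T, B9->T, B10->T, B11->T, B11->F; records B1=F, B2=T, B3=S, B6=T, B7=S, B9=T, B10=T, B11=T, B11=F
together the pool reaches 16 outcomes: B1=T, B1=F, B2=T, B2=F, B3=S, B3=E, B4=T, B5=T, B6=T, B7=S, B7=E, B9=T, B9=F, B10=T, B11=T, B11=F
every size-1 subset falls short of the 16 outcomes (best: 9/16)
every size-2 subset falls short of the 16 outcomes (best: 14/16)
the canonical winner is {1, 2, 3}: size 3, full 16-outcome coverage, earliest index list among size-3 covers
Answer: 3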